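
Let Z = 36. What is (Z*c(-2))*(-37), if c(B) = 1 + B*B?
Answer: -6660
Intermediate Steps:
c(B) = 1 + B**2
(Z*c(-2))*(-37) = (36*(1 + (-2)**2))*(-37) = (36*(1 + 4))*(-37) = (36*5)*(-37) = 180*(-37) = -6660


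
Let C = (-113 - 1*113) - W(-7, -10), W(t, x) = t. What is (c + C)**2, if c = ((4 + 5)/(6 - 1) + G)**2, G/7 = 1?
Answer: 12524521/625 ≈ 20039.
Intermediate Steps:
G = 7 (G = 7*1 = 7)
C = -219 (C = (-113 - 1*113) - 1*(-7) = (-113 - 113) + 7 = -226 + 7 = -219)
c = 1936/25 (c = ((4 + 5)/(6 - 1) + 7)**2 = (9/5 + 7)**2 = (44/5)**2 = 1936/25 ≈ 77.440)
(c + C)**2 = (1936/25 - 219)**2 = (-3539/25)**2 = 12524521/625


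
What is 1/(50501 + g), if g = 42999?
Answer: 1/93500 ≈ 1.0695e-5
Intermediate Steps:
1/(50501 + g) = 1/(50501 + 42999) = 1/93500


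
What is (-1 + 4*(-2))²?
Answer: 81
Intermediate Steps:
(-1 + 4*(-2))² = (-1 - 8)² = (-9)² = 81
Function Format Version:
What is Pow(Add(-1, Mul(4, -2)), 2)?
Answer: 81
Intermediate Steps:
Pow(Add(-1, Mul(4, -2)), 2) = Pow(Add(-1, -8), 2) = Pow(-9, 2) = 81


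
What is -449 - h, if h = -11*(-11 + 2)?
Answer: -548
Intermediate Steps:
h = 99 (h = -11*(-9) = 99)
-449 - h = -449 - 1*99 = -449 - 99 = -548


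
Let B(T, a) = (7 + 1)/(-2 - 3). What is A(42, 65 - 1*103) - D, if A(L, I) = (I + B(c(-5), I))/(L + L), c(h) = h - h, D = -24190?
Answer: 1693267/70 ≈ 24190.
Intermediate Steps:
c(h) = 0
B(T, a) = -8/5 (B(T, a) = 8/(-5) = 8*(-1/5) = -8/5)
A(L, I) = (-8/5 + I)/(2*L) (A(L, I) = (I - 8/5)/(L + L) = (-8/5 + I)/((2*L)) = (-8/5 + I)*(1/(2*L)) = (-8/5 + I)/(2*L))
A(42, 65 - 1*103) - D = (1/10)*(-8 + 5*(65 - 1*103))/42 - 1*(-24190) = (1/10)*(1/42)*(-8 + 5*(65 - 103)) + 24190 = (1/10)*(1/42)*(-8 + 5*(-38)) + 24190 = (1/10)*(1/42)*(-8 - 190) + 24190 = (1/10)*(1/42)*(-198) + 24190 = -33/70 + 24190 = 1693267/70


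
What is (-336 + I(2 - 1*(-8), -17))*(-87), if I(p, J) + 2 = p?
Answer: 28536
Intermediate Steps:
I(p, J) = -2 + p
(-336 + I(2 - 1*(-8), -17))*(-87) = (-336 + (-2 + (2 - 1*(-8))))*(-87) = (-336 + (-2 + (2 + 8)))*(-87) = (-336 + (-2 + 10))*(-87) = (-336 + 8)*(-87) = -328*(-87) = 28536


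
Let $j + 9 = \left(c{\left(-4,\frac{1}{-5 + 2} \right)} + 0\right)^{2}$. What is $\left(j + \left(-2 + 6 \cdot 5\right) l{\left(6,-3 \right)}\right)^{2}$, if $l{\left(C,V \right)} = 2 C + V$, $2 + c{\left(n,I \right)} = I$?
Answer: $\frac{4999696}{81} \approx 61725.0$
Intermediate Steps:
$c{\left(n,I \right)} = -2 + I$
$l{\left(C,V \right)} = V + 2 C$
$j = - \frac{32}{9}$ ($j = -9 + \left(\left(-2 + \frac{1}{-5 + 2}\right) + 0\right)^{2} = -9 + \left(\left(-2 + \frac{1}{-3}\right) + 0\right)^{2} = -9 + \left(\left(-2 - \frac{1}{3}\right) + 0\right)^{2} = -9 + \left(- \frac{7}{3} + 0\right)^{2} = -9 + \left(- \frac{7}{3}\right)^{2} = -9 + \frac{49}{9} = - \frac{32}{9} \approx -3.5556$)
$\left(j + \left(-2 + 6 \cdot 5\right) l{\left(6,-3 \right)}\right)^{2} = \left(- \frac{32}{9} + \left(-2 + 6 \cdot 5\right) \left(-3 + 2 \cdot 6\right)\right)^{2} = \left(- \frac{32}{9} + \left(-2 + 30\right) \left(-3 + 12\right)\right)^{2} = \left(- \frac{32}{9} + 28 \cdot 9\right)^{2} = \left(- \frac{32}{9} + 252\right)^{2} = \left(\frac{2236}{9}\right)^{2} = \frac{4999696}{81}$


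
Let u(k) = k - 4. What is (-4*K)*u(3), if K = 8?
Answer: 32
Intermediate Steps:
u(k) = -4 + k
(-4*K)*u(3) = (-4*8)*(-4 + 3) = -32*(-1) = 32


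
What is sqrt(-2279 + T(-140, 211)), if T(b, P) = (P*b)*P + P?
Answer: 8*I*sqrt(97422) ≈ 2497.0*I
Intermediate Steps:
T(b, P) = P + b*P**2 (T(b, P) = b*P**2 + P = P + b*P**2)
sqrt(-2279 + T(-140, 211)) = sqrt(-2279 + 211*(1 + 211*(-140))) = sqrt(-2279 + 211*(1 - 29540)) = sqrt(-2279 + 211*(-29539)) = sqrt(-2279 - 6232729) = sqrt(-6235008) = 8*I*sqrt(97422)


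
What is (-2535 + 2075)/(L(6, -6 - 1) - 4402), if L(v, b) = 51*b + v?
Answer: 460/4753 ≈ 0.096781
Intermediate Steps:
L(v, b) = v + 51*b
(-2535 + 2075)/(L(6, -6 - 1) - 4402) = (-2535 + 2075)/((6 + 51*(-6 - 1)) - 4402) = -460/((6 + 51*(-7)) - 4402) = -460/((6 - 357) - 4402) = -460/(-351 - 4402) = -460/(-4753) = -460*(-1/4753) = 460/4753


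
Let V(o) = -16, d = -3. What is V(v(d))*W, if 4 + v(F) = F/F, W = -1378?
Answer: 22048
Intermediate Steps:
v(F) = -3 (v(F) = -4 + F/F = -4 + 1 = -3)
V(v(d))*W = -16*(-1378) = 22048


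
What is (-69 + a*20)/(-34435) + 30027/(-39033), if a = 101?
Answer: -370044376/448033785 ≈ -0.82593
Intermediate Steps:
(-69 + a*20)/(-34435) + 30027/(-39033) = (-69 + 101*20)/(-34435) + 30027/(-39033) = (-69 + 2020)*(-1/34435) + 30027*(-1/39033) = 1951*(-1/34435) - 10009/13011 = -1951/34435 - 10009/13011 = -370044376/448033785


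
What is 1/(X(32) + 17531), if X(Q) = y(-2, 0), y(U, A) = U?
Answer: 1/17529 ≈ 5.7048e-5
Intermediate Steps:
X(Q) = -2
1/(X(32) + 17531) = 1/(-2 + 17531) = 1/17529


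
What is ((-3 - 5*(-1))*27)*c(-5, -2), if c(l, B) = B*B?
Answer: 216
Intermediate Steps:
c(l, B) = B²
((-3 - 5*(-1))*27)*c(-5, -2) = ((-3 - 5*(-1))*27)*(-2)² = ((-3 + 5)*27)*4 = (2*27)*4 = 54*4 = 216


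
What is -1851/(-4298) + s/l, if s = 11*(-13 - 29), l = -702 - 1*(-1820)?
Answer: 41871/2402582 ≈ 0.017428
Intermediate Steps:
l = 1118 (l = -702 + 1820 = 1118)
s = -462 (s = 11*(-42) = -462)
-1851/(-4298) + s/l = -1851/(-4298) - 462/1118 = -1851*(-1/4298) - 462*1/1118 = 1851/4298 - 231/559 = 41871/2402582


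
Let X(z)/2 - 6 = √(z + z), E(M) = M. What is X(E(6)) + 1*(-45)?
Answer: -33 + 4*√3 ≈ -26.072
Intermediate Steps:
X(z) = 12 + 2*√2*√z (X(z) = 12 + 2*√(z + z) = 12 + 2*√(2*z) = 12 + 2*(√2*√z) = 12 + 2*√2*√z)
X(E(6)) + 1*(-45) = (12 + 2*√2*√6) + 1*(-45) = (12 + 4*√3) - 45 = -33 + 4*√3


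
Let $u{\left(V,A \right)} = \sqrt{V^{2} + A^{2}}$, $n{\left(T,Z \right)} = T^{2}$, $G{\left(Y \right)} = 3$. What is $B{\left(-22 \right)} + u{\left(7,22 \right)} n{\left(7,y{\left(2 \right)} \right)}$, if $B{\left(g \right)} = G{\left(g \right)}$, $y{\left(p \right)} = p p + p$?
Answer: $3 + 49 \sqrt{533} \approx 1134.3$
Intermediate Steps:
$y{\left(p \right)} = p + p^{2}$ ($y{\left(p \right)} = p^{2} + p = p + p^{2}$)
$B{\left(g \right)} = 3$
$u{\left(V,A \right)} = \sqrt{A^{2} + V^{2}}$
$B{\left(-22 \right)} + u{\left(7,22 \right)} n{\left(7,y{\left(2 \right)} \right)} = 3 + \sqrt{22^{2} + 7^{2}} \cdot 7^{2} = 3 + \sqrt{484 + 49} \cdot 49 = 3 + \sqrt{533} \cdot 49 = 3 + 49 \sqrt{533}$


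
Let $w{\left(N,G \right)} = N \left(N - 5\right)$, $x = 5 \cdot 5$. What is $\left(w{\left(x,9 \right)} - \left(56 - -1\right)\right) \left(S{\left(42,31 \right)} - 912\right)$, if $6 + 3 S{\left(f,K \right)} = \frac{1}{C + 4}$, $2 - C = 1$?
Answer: $- \frac{6073087}{15} \approx -4.0487 \cdot 10^{5}$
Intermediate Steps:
$C = 1$ ($C = 2 - 1 = 1$)
$x = 25$
$S{\left(f,K \right)} = - \frac{29}{15}$ ($S{\left(f,K \right)} = -2 + \frac{1}{3 \left(1 + 4\right)} = -2 + \frac{1}{3 \cdot 5} = -2 + \frac{1}{3} \cdot \frac{1}{5} = -2 + \frac{1}{15} = - \frac{29}{15}$)
$w{\left(N,G \right)} = N \left(-5 + N\right)$
$\left(w{\left(x,9 \right)} - \left(56 - -1\right)\right) \left(S{\left(42,31 \right)} - 912\right) = \left(25 \left(-5 + 25\right) - \left(56 - -1\right)\right) \left(- \frac{29}{15} - 912\right) = \left(25 \cdot 20 - \left(56 + 1\right)\right) \left(- \frac{13709}{15}\right) = \left(500 - 57\right) \left(- \frac{13709}{15}\right) = 443 \left(- \frac{13709}{15}\right) = - \frac{6073087}{15}$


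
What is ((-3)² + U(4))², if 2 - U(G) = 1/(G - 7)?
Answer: 1156/9 ≈ 128.44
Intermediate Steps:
U(G) = 2 - 1/(-7 + G) (U(G) = 2 - 1/(G - 7) = 2 - 1/(-7 + G))
((-3)² + U(4))² = ((-3)² + (-15 + 2*4)/(-7 + 4))² = (9 + (-15 + 8)/(-3))² = (9 - ⅓*(-7))² = (9 + 7/3)² = (34/3)² = 1156/9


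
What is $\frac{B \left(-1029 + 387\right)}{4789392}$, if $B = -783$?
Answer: $\frac{83781}{798232} \approx 0.10496$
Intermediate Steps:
$\frac{B \left(-1029 + 387\right)}{4789392} = \frac{\left(-783\right) \left(-1029 + 387\right)}{4789392} = \left(-783\right) \left(-642\right) \frac{1}{4789392} = 502686 \cdot \frac{1}{4789392} = \frac{83781}{798232}$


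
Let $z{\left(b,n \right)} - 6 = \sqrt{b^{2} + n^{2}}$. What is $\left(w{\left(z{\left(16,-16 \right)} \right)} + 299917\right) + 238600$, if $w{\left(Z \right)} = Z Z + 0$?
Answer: $539065 + 192 \sqrt{2} \approx 5.3934 \cdot 10^{5}$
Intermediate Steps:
$z{\left(b,n \right)} = 6 + \sqrt{b^{2} + n^{2}}$
$w{\left(Z \right)} = Z^{2}$ ($w{\left(Z \right)} = Z^{2} + 0 = Z^{2}$)
$\left(w{\left(z{\left(16,-16 \right)} \right)} + 299917\right) + 238600 = \left(\left(6 + \sqrt{16^{2} + \left(-16\right)^{2}}\right)^{2} + 299917\right) + 238600 = \left(\left(6 + \sqrt{256 + 256}\right)^{2} + 299917\right) + 238600 = \left(\left(6 + \sqrt{512}\right)^{2} + 299917\right) + 238600 = \left(\left(6 + 16 \sqrt{2}\right)^{2} + 299917\right) + 238600 = \left(299917 + \left(6 + 16 \sqrt{2}\right)^{2}\right) + 238600 = 538517 + \left(6 + 16 \sqrt{2}\right)^{2}$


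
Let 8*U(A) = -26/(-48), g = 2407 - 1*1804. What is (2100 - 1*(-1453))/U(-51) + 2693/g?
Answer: 411387137/7839 ≈ 52480.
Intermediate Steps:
g = 603 (g = 2407 - 1804 = 603)
U(A) = 13/192 (U(A) = (-26/(-48))/8 = (-26*(-1/48))/8 = (⅛)*(13/24) = 13/192)
(2100 - 1*(-1453))/U(-51) + 2693/g = (2100 - 1*(-1453))/(13/192) + 2693/603 = (2100 + 1453)*(192/13) + 2693*(1/603) = 3553*(192/13) + 2693/603 = 682176/13 + 2693/603 = 411387137/7839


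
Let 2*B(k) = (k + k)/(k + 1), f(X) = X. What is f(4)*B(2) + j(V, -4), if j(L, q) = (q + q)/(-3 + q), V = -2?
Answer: 80/21 ≈ 3.8095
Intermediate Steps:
j(L, q) = 2*q/(-3 + q) (j(L, q) = (2*q)/(-3 + q) = 2*q/(-3 + q))
B(k) = k/(1 + k) (B(k) = ((k + k)/(k + 1))/2 = ((2*k)/(1 + k))/2 = (2*k/(1 + k))/2 = k/(1 + k))
f(4)*B(2) + j(V, -4) = 4*(2/(1 + 2)) + 2*(-4)/(-3 - 4) = 4*(2/3) + 2*(-4)/(-7) = 4*(2*(⅓)) + 2*(-4)*(-⅐) = 4*(⅔) + 8/7 = 8/3 + 8/7 = 80/21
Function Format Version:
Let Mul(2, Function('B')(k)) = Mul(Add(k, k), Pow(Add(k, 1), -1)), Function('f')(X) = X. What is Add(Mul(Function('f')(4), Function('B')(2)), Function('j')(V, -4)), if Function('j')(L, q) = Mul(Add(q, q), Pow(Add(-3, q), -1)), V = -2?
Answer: Rational(80, 21) ≈ 3.8095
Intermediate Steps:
Function('j')(L, q) = Mul(2, q, Pow(Add(-3, q), -1)) (Function('j')(L, q) = Mul(Mul(2, q), Pow(Add(-3, q), -1)) = Mul(2, q, Pow(Add(-3, q), -1)))
Function('B')(k) = Mul(k, Pow(Add(1, k), -1)) (Function('B')(k) = Mul(Rational(1, 2), Mul(Add(k, k), Pow(Add(k, 1), -1))) = Mul(Rational(1, 2), Mul(Mul(2, k), Pow(Add(1, k), -1))) = Mul(Rational(1, 2), Mul(2, k, Pow(Add(1, k), -1))) = Mul(k, Pow(Add(1, k), -1)))
Add(Mul(Function('f')(4), Function('B')(2)), Function('j')(V, -4)) = Add(Mul(4, Mul(2, Pow(Add(1, 2), -1))), Mul(2, -4, Pow(Add(-3, -4), -1))) = Add(Mul(4, Mul(2, Pow(3, -1))), Mul(2, -4, Pow(-7, -1))) = Add(Mul(4, Mul(2, Rational(1, 3))), Mul(2, -4, Rational(-1, 7))) = Add(Mul(4, Rational(2, 3)), Rational(8, 7)) = Add(Rational(8, 3), Rational(8, 7)) = Rational(80, 21)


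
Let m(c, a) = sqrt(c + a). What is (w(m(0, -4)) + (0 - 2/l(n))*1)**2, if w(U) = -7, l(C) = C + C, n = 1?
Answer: 64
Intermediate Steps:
m(c, a) = sqrt(a + c)
l(C) = 2*C
(w(m(0, -4)) + (0 - 2/l(n))*1)**2 = (-7 + (0 - 2/(2*1))*1)**2 = (-7 + (0 - 2/2)*1)**2 = (-7 + (0 - 2*1/2)*1)**2 = (-7 + (0 - 1)*1)**2 = (-7 - 1*1)**2 = (-7 - 1)**2 = (-8)**2 = 64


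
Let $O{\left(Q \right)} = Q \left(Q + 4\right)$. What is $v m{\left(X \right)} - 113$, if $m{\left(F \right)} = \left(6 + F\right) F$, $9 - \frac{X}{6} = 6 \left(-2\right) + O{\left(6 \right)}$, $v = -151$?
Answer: $-8056265$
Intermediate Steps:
$O{\left(Q \right)} = Q \left(4 + Q\right)$
$X = -234$ ($X = 54 - 6 \left(6 \left(-2\right) + 6 \left(4 + 6\right)\right) = 54 - 6 \left(-12 + 6 \cdot 10\right) = 54 - 6 \left(-12 + 60\right) = 54 - 288 = -234$)
$m{\left(F \right)} = F \left(6 + F\right)$
$v m{\left(X \right)} - 113 = - 151 \left(- 234 \left(6 - 234\right)\right) - 113 = - 151 \left(\left(-234\right) \left(-228\right)\right) - 113 = \left(-151\right) 53352 - 113 = -8056152 - 113 = -8056265$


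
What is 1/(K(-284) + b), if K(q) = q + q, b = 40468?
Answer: 1/39900 ≈ 2.5063e-5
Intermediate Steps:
K(q) = 2*q
1/(K(-284) + b) = 1/(2*(-284) + 40468) = 1/(-568 + 40468) = 1/39900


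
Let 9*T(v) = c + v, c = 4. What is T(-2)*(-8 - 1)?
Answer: -2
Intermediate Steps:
T(v) = 4/9 + v/9 (T(v) = (4 + v)/9 = 4/9 + v/9)
T(-2)*(-8 - 1) = (4/9 + (⅑)*(-2))*(-8 - 1) = (4/9 - 2/9)*(-9) = (2/9)*(-9) = -2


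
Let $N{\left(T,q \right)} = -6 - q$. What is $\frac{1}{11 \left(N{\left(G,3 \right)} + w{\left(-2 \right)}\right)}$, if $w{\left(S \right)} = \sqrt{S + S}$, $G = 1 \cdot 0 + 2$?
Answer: $- \frac{9}{935} - \frac{2 i}{935} \approx -0.0096257 - 0.002139 i$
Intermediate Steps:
$G = 2$ ($G = 0 + 2 = 2$)
$w{\left(S \right)} = \sqrt{2} \sqrt{S}$ ($w{\left(S \right)} = \sqrt{2 S} = \sqrt{2} \sqrt{S}$)
$\frac{1}{11 \left(N{\left(G,3 \right)} + w{\left(-2 \right)}\right)} = \frac{1}{11 \left(\left(-6 - 3\right) + \sqrt{2} \sqrt{-2}\right)} = \frac{1}{11 \left(\left(-6 - 3\right) + \sqrt{2} i \sqrt{2}\right)} = \frac{1}{11 \left(-9 + 2 i\right)} = \frac{1}{-99 + 22 i} = \frac{-99 - 22 i}{10285}$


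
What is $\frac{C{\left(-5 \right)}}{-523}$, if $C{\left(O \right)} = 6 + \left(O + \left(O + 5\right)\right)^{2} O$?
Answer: $\frac{119}{523} \approx 0.22753$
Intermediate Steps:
$C{\left(O \right)} = 6 + O \left(5 + 2 O\right)^{2}$ ($C{\left(O \right)} = 6 + \left(O + \left(5 + O\right)\right)^{2} O = 6 + \left(5 + 2 O\right)^{2} O = 6 + O \left(5 + 2 O\right)^{2}$)
$\frac{C{\left(-5 \right)}}{-523} = \frac{6 - 5 \left(5 + 2 \left(-5\right)\right)^{2}}{-523} = \left(6 - 5 \left(5 - 10\right)^{2}\right) \left(- \frac{1}{523}\right) = \left(6 - 5 \left(-5\right)^{2}\right) \left(- \frac{1}{523}\right) = \left(6 - 125\right) \left(- \frac{1}{523}\right) = \left(-119\right) \left(- \frac{1}{523}\right) = \frac{119}{523}$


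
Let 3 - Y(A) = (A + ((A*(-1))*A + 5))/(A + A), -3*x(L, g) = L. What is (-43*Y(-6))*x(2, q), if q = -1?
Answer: -43/18 ≈ -2.3889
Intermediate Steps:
x(L, g) = -L/3
Y(A) = 3 - (5 + A - A**2)/(2*A) (Y(A) = 3 - (A + ((A*(-1))*A + 5))/(A + A) = 3 - (A + ((-A)*A + 5))/(2*A) = 3 - (A + (-A**2 + 5))*1/(2*A) = 3 - (A + (5 - A**2))*1/(2*A) = 3 - (5 + A - A**2)*1/(2*A) = 3 - (5 + A - A**2)/(2*A))
(-43*Y(-6))*x(2, q) = (-43*(-5 - 6*(5 - 6))/(2*(-6)))*(-1/3*2) = -43*(-1)*(-5 - 6*(-1))/(2*6)*(-2/3) = -43*(-1)*(-5 + 6)/(2*6)*(-2/3) = -43*(-1)/(2*6)*(-2/3) = -43*(-1/12)*(-2/3) = (43/12)*(-2/3) = -43/18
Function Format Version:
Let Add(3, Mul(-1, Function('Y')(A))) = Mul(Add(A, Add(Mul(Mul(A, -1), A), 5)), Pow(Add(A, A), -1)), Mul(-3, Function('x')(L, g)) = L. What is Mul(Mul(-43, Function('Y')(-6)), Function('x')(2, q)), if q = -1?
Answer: Rational(-43, 18) ≈ -2.3889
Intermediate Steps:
Function('x')(L, g) = Mul(Rational(-1, 3), L)
Function('Y')(A) = Add(3, Mul(Rational(-1, 2), Pow(A, -1), Add(5, A, Mul(-1, Pow(A, 2))))) (Function('Y')(A) = Add(3, Mul(-1, Mul(Add(A, Add(Mul(Mul(A, -1), A), 5)), Pow(Add(A, A), -1)))) = Add(3, Mul(-1, Mul(Add(A, Add(Mul(Mul(-1, A), A), 5)), Pow(Mul(2, A), -1)))) = Add(3, Mul(-1, Mul(Add(A, Add(Mul(-1, Pow(A, 2)), 5)), Mul(Rational(1, 2), Pow(A, -1))))) = Add(3, Mul(-1, Mul(Add(A, Add(5, Mul(-1, Pow(A, 2)))), Mul(Rational(1, 2), Pow(A, -1))))) = Add(3, Mul(-1, Mul(Add(5, A, Mul(-1, Pow(A, 2))), Mul(Rational(1, 2), Pow(A, -1))))) = Add(3, Mul(-1, Mul(Rational(1, 2), Pow(A, -1), Add(5, A, Mul(-1, Pow(A, 2)))))) = Add(3, Mul(Rational(-1, 2), Pow(A, -1), Add(5, A, Mul(-1, Pow(A, 2))))))
Mul(Mul(-43, Function('Y')(-6)), Function('x')(2, q)) = Mul(Mul(-43, Mul(Rational(1, 2), Pow(-6, -1), Add(-5, Mul(-6, Add(5, -6))))), Mul(Rational(-1, 3), 2)) = Mul(Mul(-43, Mul(Rational(1, 2), Rational(-1, 6), Add(-5, Mul(-6, -1)))), Rational(-2, 3)) = Mul(Mul(-43, Mul(Rational(1, 2), Rational(-1, 6), Add(-5, 6))), Rational(-2, 3)) = Mul(Mul(-43, Mul(Rational(1, 2), Rational(-1, 6), 1)), Rational(-2, 3)) = Mul(Mul(-43, Rational(-1, 12)), Rational(-2, 3)) = Mul(Rational(43, 12), Rational(-2, 3)) = Rational(-43, 18)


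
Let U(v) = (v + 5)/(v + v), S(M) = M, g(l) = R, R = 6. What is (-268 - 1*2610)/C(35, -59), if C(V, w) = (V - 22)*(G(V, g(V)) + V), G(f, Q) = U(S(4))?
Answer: -23024/3757 ≈ -6.1283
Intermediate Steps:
g(l) = 6
U(v) = (5 + v)/(2*v) (U(v) = (5 + v)/((2*v)) = (5 + v)*(1/(2*v)) = (5 + v)/(2*v))
G(f, Q) = 9/8 (G(f, Q) = (½)*(5 + 4)/4 = (½)*(¼)*9 = 9/8)
C(V, w) = (-22 + V)*(9/8 + V) (C(V, w) = (V - 22)*(9/8 + V) = (-22 + V)*(9/8 + V))
(-268 - 1*2610)/C(35, -59) = (-268 - 1*2610)/(-99/4 + 35² - 167/8*35) = (-268 - 2610)/(-99/4 + 1225 - 5845/8) = -2878/3757/8 = -2878*8/3757 = -23024/3757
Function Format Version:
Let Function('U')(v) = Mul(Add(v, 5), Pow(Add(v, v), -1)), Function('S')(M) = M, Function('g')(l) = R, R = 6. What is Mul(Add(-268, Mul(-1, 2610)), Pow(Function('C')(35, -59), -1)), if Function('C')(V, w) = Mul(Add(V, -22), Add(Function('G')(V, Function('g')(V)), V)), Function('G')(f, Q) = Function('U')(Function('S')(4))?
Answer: Rational(-23024, 3757) ≈ -6.1283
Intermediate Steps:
Function('g')(l) = 6
Function('U')(v) = Mul(Rational(1, 2), Pow(v, -1), Add(5, v)) (Function('U')(v) = Mul(Add(5, v), Pow(Mul(2, v), -1)) = Mul(Add(5, v), Mul(Rational(1, 2), Pow(v, -1))) = Mul(Rational(1, 2), Pow(v, -1), Add(5, v)))
Function('G')(f, Q) = Rational(9, 8) (Function('G')(f, Q) = Mul(Rational(1, 2), Pow(4, -1), Add(5, 4)) = Mul(Rational(1, 2), Rational(1, 4), 9) = Rational(9, 8))
Function('C')(V, w) = Mul(Add(-22, V), Add(Rational(9, 8), V)) (Function('C')(V, w) = Mul(Add(V, -22), Add(Rational(9, 8), V)) = Mul(Add(-22, V), Add(Rational(9, 8), V)))
Mul(Add(-268, Mul(-1, 2610)), Pow(Function('C')(35, -59), -1)) = Mul(Add(-268, Mul(-1, 2610)), Pow(Add(Rational(-99, 4), Pow(35, 2), Mul(Rational(-167, 8), 35)), -1)) = Mul(Add(-268, -2610), Pow(Add(Rational(-99, 4), 1225, Rational(-5845, 8)), -1)) = Mul(-2878, Pow(Rational(3757, 8), -1)) = Mul(-2878, Rational(8, 3757)) = Rational(-23024, 3757)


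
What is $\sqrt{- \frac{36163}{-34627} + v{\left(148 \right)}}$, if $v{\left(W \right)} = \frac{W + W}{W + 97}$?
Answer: $\frac{\sqrt{3308527957145}}{1211945} \approx 1.5008$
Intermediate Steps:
$v{\left(W \right)} = \frac{2 W}{97 + W}$
$\sqrt{- \frac{36163}{-34627} + v{\left(148 \right)}} = \sqrt{- \frac{36163}{-34627} + 2 \cdot 148 \frac{1}{97 + 148}} = \sqrt{\left(-36163\right) \left(- \frac{1}{34627}\right) + 2 \cdot 148 \cdot \frac{1}{245}} = \sqrt{\frac{36163}{34627} + 2 \cdot 148 \cdot \frac{1}{245}} = \sqrt{\frac{36163}{34627} + \frac{296}{245}} = \sqrt{\frac{19109527}{8483615}} = \frac{\sqrt{3308527957145}}{1211945}$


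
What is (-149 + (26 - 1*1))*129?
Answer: -15996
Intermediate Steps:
(-149 + (26 - 1*1))*129 = (-149 + (26 - 1))*129 = (-149 + 25)*129 = -124*129 = -15996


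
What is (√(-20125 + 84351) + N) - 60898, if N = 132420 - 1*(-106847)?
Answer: 178369 + √64226 ≈ 1.7862e+5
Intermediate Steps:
N = 239267 (N = 132420 + 106847 = 239267)
(√(-20125 + 84351) + N) - 60898 = (√(-20125 + 84351) + 239267) - 60898 = (√64226 + 239267) - 60898 = (239267 + √64226) - 60898 = 178369 + √64226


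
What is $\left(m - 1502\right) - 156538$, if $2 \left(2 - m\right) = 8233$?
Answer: $- \frac{324309}{2} \approx -1.6215 \cdot 10^{5}$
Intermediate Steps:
$m = - \frac{8229}{2}$ ($m = 2 - \frac{8233}{2} = - \frac{8229}{2} \approx -4114.5$)
$\left(m - 1502\right) - 156538 = \left(- \frac{8229}{2} - 1502\right) - 156538 = - \frac{11233}{2} - 156538 = - \frac{324309}{2}$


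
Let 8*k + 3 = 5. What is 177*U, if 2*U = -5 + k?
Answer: -3363/8 ≈ -420.38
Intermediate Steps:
k = ¼ (k = -3/8 + (⅛)*5 = -3/8 + 5/8 = ¼ ≈ 0.25000)
U = -19/8 (U = (-5 + ¼)/2 = (½)*(-19/4) = -19/8 ≈ -2.3750)
177*U = 177*(-19/8) = -3363/8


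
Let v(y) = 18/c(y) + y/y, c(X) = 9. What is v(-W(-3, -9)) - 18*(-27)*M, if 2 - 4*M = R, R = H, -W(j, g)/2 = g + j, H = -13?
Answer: 3651/2 ≈ 1825.5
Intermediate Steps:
W(j, g) = -2*g - 2*j (W(j, g) = -2*(g + j) = -2*g - 2*j)
R = -13
M = 15/4 (M = ½ - ¼*(-13) = ½ + 13/4 = 15/4 ≈ 3.7500)
v(y) = 3 (v(y) = 18/9 + y/y = 18*(⅑) + 1 = 2 + 1 = 3)
v(-W(-3, -9)) - 18*(-27)*M = 3 - 18*(-27)*15/4 = 3 - (-486)*15/4 = 3 - 1*(-3645/2) = 3 + 3645/2 = 3651/2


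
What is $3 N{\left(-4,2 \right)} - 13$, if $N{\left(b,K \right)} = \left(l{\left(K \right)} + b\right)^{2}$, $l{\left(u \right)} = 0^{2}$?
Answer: $35$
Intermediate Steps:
$l{\left(u \right)} = 0$
$N{\left(b,K \right)} = b^{2}$ ($N{\left(b,K \right)} = \left(0 + b\right)^{2} = b^{2}$)
$3 N{\left(-4,2 \right)} - 13 = 3 \left(-4\right)^{2} - 13 = 3 \cdot 16 - 13 = 48 - 13 = 35$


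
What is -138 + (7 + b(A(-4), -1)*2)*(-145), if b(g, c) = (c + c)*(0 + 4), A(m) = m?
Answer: 1167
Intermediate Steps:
b(g, c) = 8*c (b(g, c) = (2*c)*4 = 8*c)
-138 + (7 + b(A(-4), -1)*2)*(-145) = -138 + (7 + (8*(-1))*2)*(-145) = -138 + (7 - 8*2)*(-145) = -138 + (7 - 16)*(-145) = -138 - 9*(-145) = -138 + 1305 = 1167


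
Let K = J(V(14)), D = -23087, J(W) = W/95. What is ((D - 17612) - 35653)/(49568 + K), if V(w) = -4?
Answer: -1813360/1177239 ≈ -1.5403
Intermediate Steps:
J(W) = W/95 (J(W) = W*(1/95) = W/95)
K = -4/95 (K = (1/95)*(-4) = -4/95 ≈ -0.042105)
((D - 17612) - 35653)/(49568 + K) = ((-23087 - 17612) - 35653)/(49568 - 4/95) = (-40699 - 35653)/(4708956/95) = -76352*95/4708956 = -1813360/1177239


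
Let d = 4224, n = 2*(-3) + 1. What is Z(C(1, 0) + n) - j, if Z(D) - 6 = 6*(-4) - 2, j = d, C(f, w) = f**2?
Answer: -4244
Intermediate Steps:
n = -5 (n = -6 + 1 = -5)
j = 4224
Z(D) = -20 (Z(D) = 6 + (6*(-4) - 2) = 6 + (-24 - 2) = 6 - 26 = -20)
Z(C(1, 0) + n) - j = -20 - 1*4224 = -20 - 4224 = -4244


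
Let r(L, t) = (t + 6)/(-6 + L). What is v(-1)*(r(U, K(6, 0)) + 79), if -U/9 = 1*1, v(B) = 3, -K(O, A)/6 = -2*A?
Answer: 1179/5 ≈ 235.80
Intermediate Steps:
K(O, A) = 12*A (K(O, A) = -(-12)*A = 12*A)
U = -9 ≈ -9.0000
r(L, t) = (6 + t)/(-6 + L)
v(-1)*(r(U, K(6, 0)) + 79) = 3*((6 + 12*0)/(-6 - 9) + 79) = 3*((6 + 0)/(-15) + 79) = 3*(-1/15*6 + 79) = 3*(-⅖ + 79) = 3*(393/5) = 1179/5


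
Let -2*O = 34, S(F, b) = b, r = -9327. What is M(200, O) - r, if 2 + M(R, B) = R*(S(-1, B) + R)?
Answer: 45925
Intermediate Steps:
O = -17 (O = -½*34 = -17)
M(R, B) = -2 + R*(B + R)
M(200, O) - r = (-2 + 200² - 17*200) - 1*(-9327) = (-2 + 40000 - 3400) + 9327 = 36598 + 9327 = 45925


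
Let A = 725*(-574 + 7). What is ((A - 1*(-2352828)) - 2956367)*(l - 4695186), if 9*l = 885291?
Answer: 13991994797054/3 ≈ 4.6640e+12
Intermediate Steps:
l = 295097/3 (l = (1/9)*885291 = 295097/3 ≈ 98366.)
A = -411075 (A = 725*(-567) = -411075)
((A - 1*(-2352828)) - 2956367)*(l - 4695186) = ((-411075 - 1*(-2352828)) - 2956367)*(295097/3 - 4695186) = ((-411075 + 2352828) - 2956367)*(-13790461/3) = (1941753 - 2956367)*(-13790461/3) = -1014614*(-13790461/3) = 13991994797054/3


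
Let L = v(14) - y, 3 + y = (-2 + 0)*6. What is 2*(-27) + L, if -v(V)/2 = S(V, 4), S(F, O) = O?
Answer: -47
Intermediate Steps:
v(V) = -8 (v(V) = -2*4 = -8)
y = -15 (y = -3 + (-2 + 0)*6 = -3 - 2*6 = -3 - 12 = -15)
L = 7 (L = -8 - 1*(-15) = -8 + 15 = 7)
2*(-27) + L = 2*(-27) + 7 = -54 + 7 = -47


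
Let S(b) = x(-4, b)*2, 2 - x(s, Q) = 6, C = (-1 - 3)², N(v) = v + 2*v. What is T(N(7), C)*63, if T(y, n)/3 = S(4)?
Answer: -1512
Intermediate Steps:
N(v) = 3*v
C = 16 (C = (-4)² = 16)
x(s, Q) = -4 (x(s, Q) = 2 - 1*6 = 2 - 6 = -4)
S(b) = -8 (S(b) = -4*2 = -8)
T(y, n) = -24 (T(y, n) = 3*(-8) = -24)
T(N(7), C)*63 = -24*63 = -1512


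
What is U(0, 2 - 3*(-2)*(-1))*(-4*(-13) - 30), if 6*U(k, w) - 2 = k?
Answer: 22/3 ≈ 7.3333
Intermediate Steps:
U(k, w) = 1/3 + k/6
U(0, 2 - 3*(-2)*(-1))*(-4*(-13) - 30) = (1/3 + (1/6)*0)*(-4*(-13) - 30) = (1/3 + 0)*(52 - 30) = (1/3)*22 = 22/3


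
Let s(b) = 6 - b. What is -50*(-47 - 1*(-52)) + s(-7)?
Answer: -237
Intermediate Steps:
-50*(-47 - 1*(-52)) + s(-7) = -50*(-47 - 1*(-52)) + (6 - 1*(-7)) = -50*(-47 + 52) + (6 + 7) = -50*5 + 13 = -250 + 13 = -237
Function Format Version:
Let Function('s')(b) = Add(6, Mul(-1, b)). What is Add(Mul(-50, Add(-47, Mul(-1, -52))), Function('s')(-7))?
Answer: -237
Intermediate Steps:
Add(Mul(-50, Add(-47, Mul(-1, -52))), Function('s')(-7)) = Add(Mul(-50, Add(-47, Mul(-1, -52))), Add(6, Mul(-1, -7))) = Add(Mul(-50, Add(-47, 52)), Add(6, 7)) = Add(Mul(-50, 5), 13) = Add(-250, 13) = -237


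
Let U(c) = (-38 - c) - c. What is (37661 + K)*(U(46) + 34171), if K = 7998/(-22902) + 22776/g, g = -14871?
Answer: 24255685149879624/18920869 ≈ 1.2820e+9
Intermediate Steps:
U(c) = -38 - 2*c
K = -35586345/18920869 (K = 7998/(-22902) + 22776/(-14871) = 7998*(-1/22902) + 22776*(-1/14871) = -1333/3817 - 7592/4957 = -35586345/18920869 ≈ -1.8808)
(37661 + K)*(U(46) + 34171) = (37661 - 35586345/18920869)*((-38 - 2*46) + 34171) = 712543261064*((-38 - 92) + 34171)/18920869 = 712543261064*(-130 + 34171)/18920869 = (712543261064/18920869)*34041 = 24255685149879624/18920869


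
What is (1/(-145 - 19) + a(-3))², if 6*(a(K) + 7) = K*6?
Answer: 2692881/26896 ≈ 100.12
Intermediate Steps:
a(K) = -7 + K (a(K) = -7 + (K*6)/6 = -7 + (6*K)/6 = -7 + K)
(1/(-145 - 19) + a(-3))² = (1/(-145 - 19) + (-7 - 3))² = (1/(-164) - 10)² = (-1/164 - 10)² = (-1641/164)² = 2692881/26896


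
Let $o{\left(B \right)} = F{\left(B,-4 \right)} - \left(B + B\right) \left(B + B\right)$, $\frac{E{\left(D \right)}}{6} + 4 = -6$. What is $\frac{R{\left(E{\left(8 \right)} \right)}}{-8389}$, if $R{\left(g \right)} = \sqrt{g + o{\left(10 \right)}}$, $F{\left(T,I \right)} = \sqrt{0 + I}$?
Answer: $- \frac{\sqrt{-460 + 2 i}}{8389} \approx -5.5579 \cdot 10^{-6} - 0.0025566 i$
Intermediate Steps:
$E{\left(D \right)} = -60$ ($E{\left(D \right)} = -24 + 6 \left(-6\right) = -24 - 36 = -60$)
$F{\left(T,I \right)} = \sqrt{I}$
$o{\left(B \right)} = - 4 B^{2} + 2 i$ ($o{\left(B \right)} = \sqrt{-4} - \left(B + B\right) \left(B + B\right) = 2 i - 2 B 2 B = 2 i - 4 B^{2} = - 4 B^{2} + 2 i$)
$R{\left(g \right)} = \sqrt{-400 + g + 2 i}$ ($R{\left(g \right)} = \sqrt{g + \left(- 4 \cdot 10^{2} + 2 i\right)} = \sqrt{g + \left(\left(-4\right) 100 + 2 i\right)} = \sqrt{g - \left(400 - 2 i\right)} = \sqrt{-400 + g + 2 i}$)
$\frac{R{\left(E{\left(8 \right)} \right)}}{-8389} = \frac{\sqrt{-400 - 60 + 2 i}}{-8389} = \sqrt{-460 + 2 i} \left(- \frac{1}{8389}\right) = - \frac{\sqrt{-460 + 2 i}}{8389}$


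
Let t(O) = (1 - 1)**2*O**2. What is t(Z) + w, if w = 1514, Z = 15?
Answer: 1514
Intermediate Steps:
t(O) = 0 (t(O) = 0**2*O**2 = 0*O**2 = 0)
t(Z) + w = 0 + 1514 = 1514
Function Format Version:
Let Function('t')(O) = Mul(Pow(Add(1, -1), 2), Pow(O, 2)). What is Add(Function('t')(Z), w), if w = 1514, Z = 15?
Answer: 1514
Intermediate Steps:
Function('t')(O) = 0 (Function('t')(O) = Mul(Pow(0, 2), Pow(O, 2)) = Mul(0, Pow(O, 2)) = 0)
Add(Function('t')(Z), w) = Add(0, 1514) = 1514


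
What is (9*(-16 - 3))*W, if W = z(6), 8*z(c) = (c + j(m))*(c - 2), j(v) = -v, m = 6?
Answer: 0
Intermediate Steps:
z(c) = (-6 + c)*(-2 + c)/8 (z(c) = ((c - 1*6)*(c - 2))/8 = ((c - 6)*(-2 + c))/8 = ((-6 + c)*(-2 + c))/8 = (-6 + c)*(-2 + c)/8)
W = 0 (W = 3/2 - 1*6 + (1/8)*6**2 = 3/2 - 6 + (1/8)*36 = 3/2 - 6 + 9/2 = 0)
(9*(-16 - 3))*W = (9*(-16 - 3))*0 = (9*(-19))*0 = -171*0 = 0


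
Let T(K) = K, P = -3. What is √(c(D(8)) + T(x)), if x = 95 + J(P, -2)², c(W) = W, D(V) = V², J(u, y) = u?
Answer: 2*√42 ≈ 12.961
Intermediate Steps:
x = 104 (x = 95 + (-3)² = 95 + 9 = 104)
√(c(D(8)) + T(x)) = √(8² + 104) = √(64 + 104) = √168 = 2*√42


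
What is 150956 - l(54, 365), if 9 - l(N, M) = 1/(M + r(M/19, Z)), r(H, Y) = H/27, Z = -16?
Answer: 28319167183/187610 ≈ 1.5095e+5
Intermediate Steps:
r(H, Y) = H/27 (r(H, Y) = H*(1/27) = H/27)
l(N, M) = 9 - 513/(514*M) (l(N, M) = 9 - 1/(M + (M/19)/27) = 9 - 1/(M + M/513) = 9 - 1/(514*M/513) = 9 - 513/(514*M))
150956 - l(54, 365) = 150956 - (9 - 513/514/365) = 150956 - (9 - 513/514*1/365) = 150956 - (9 - 513/187610) = 150956 - 1*1687977/187610 = 150956 - 1687977/187610 = 28319167183/187610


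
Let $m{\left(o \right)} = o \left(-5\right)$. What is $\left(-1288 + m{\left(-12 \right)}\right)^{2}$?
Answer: $1507984$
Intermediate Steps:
$m{\left(o \right)} = - 5 o$
$\left(-1288 + m{\left(-12 \right)}\right)^{2} = \left(-1288 - -60\right)^{2} = \left(-1288 + 60\right)^{2} = \left(-1228\right)^{2} = 1507984$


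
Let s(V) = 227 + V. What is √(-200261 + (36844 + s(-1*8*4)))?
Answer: I*√163222 ≈ 404.01*I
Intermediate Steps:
√(-200261 + (36844 + s(-1*8*4))) = √(-200261 + (36844 + (227 - 1*8*4))) = √(-200261 + (36844 + (227 - 8*4))) = √(-200261 + (36844 + (227 - 32))) = √(-200261 + (36844 + 195)) = √(-200261 + 37039) = √(-163222) = I*√163222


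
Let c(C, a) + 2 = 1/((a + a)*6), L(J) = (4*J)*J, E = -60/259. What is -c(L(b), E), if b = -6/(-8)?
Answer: 1699/720 ≈ 2.3597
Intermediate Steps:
b = 3/4 (b = -6*(-1/8) = 3/4 ≈ 0.75000)
E = -60/259 (E = -60*1/259 = -60/259 ≈ -0.23166)
L(J) = 4*J**2
c(C, a) = -2 + 1/(12*a) (c(C, a) = -2 + 1/((a + a)*6) = -2 + 1/((2*a)*6) = -2 + 1/(12*a))
-c(L(b), E) = -(-2 + 1/(12*(-60/259))) = -(-2 + (1/12)*(-259/60)) = -(-2 - 259/720) = -1*(-1699/720) = 1699/720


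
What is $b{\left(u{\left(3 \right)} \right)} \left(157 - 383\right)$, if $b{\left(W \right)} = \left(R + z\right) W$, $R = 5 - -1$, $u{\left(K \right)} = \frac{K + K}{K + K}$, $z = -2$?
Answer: $-904$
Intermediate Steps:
$u{\left(K \right)} = 1$ ($u{\left(K \right)} = \frac{2 K}{2 K} = 2 K \frac{1}{2 K} = 1$)
$R = 6$ ($R = 5 + 1 = 6$)
$b{\left(W \right)} = 4 W$ ($b{\left(W \right)} = \left(6 - 2\right) W = 4 W$)
$b{\left(u{\left(3 \right)} \right)} \left(157 - 383\right) = 4 \cdot 1 \left(157 - 383\right) = 4 \left(-226\right) = -904$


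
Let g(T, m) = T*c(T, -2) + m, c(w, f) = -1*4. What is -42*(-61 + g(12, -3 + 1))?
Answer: 4662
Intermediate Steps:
c(w, f) = -4
g(T, m) = m - 4*T (g(T, m) = T*(-4) + m = -4*T + m = m - 4*T)
-42*(-61 + g(12, -3 + 1)) = -42*(-61 + ((-3 + 1) - 4*12)) = -42*(-61 + (-2 - 48)) = -42*(-61 - 50) = -42*(-111) = 4662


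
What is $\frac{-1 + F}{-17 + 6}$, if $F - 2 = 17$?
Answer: $- \frac{18}{11} \approx -1.6364$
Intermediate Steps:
$F = 19$ ($F = 2 + 17 = 19$)
$\frac{-1 + F}{-17 + 6} = \frac{-1 + 19}{-17 + 6} = \frac{1}{-11} \cdot 18 = \left(- \frac{1}{11}\right) 18 = - \frac{18}{11}$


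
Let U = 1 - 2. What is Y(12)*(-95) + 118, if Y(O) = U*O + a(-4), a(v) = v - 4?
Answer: 2018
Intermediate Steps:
a(v) = -4 + v
U = -1
Y(O) = -8 - O (Y(O) = -O + (-4 - 4) = -O - 8 = -8 - O)
Y(12)*(-95) + 118 = (-8 - 1*12)*(-95) + 118 = (-8 - 12)*(-95) + 118 = -20*(-95) + 118 = 1900 + 118 = 2018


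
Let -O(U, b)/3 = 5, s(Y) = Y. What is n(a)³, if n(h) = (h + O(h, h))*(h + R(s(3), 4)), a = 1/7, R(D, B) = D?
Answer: -11977551872/117649 ≈ -1.0181e+5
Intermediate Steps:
O(U, b) = -15 (O(U, b) = -3*5 = -15)
a = ⅐ ≈ 0.14286
n(h) = (-15 + h)*(3 + h) (n(h) = (h - 15)*(h + 3) = (-15 + h)*(3 + h))
n(a)³ = (-45 + (⅐)² - 12*⅐)³ = (-45 + 1/49 - 12/7)³ = (-2288/49)³ = -11977551872/117649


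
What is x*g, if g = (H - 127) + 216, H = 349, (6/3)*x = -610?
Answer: -133590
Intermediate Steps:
x = -305 (x = (½)*(-610) = -305)
g = 438 (g = (349 - 127) + 216 = 222 + 216 = 438)
x*g = -305*438 = -133590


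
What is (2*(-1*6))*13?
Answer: -156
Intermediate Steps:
(2*(-1*6))*13 = (2*(-6))*13 = -12*13 = -156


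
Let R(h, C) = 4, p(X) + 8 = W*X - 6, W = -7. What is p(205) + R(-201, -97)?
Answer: -1445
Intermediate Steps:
p(X) = -14 - 7*X (p(X) = -8 + (-7*X - 6) = -8 + (-6 - 7*X) = -14 - 7*X)
p(205) + R(-201, -97) = (-14 - 7*205) + 4 = (-14 - 1435) + 4 = -1449 + 4 = -1445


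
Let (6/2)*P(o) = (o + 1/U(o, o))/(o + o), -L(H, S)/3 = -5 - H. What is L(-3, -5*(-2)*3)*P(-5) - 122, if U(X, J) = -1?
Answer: -604/5 ≈ -120.80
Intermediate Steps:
L(H, S) = 15 + 3*H (L(H, S) = -3*(-5 - H) = 15 + 3*H)
P(o) = (-1 + o)/(6*o) (P(o) = ((o + 1/(-1))/(o + o))/3 = ((o - 1)/((2*o)))/3 = ((-1 + o)*(1/(2*o)))/3 = ((-1 + o)/(2*o))/3 = (-1 + o)/(6*o))
L(-3, -5*(-2)*3)*P(-5) - 122 = (15 + 3*(-3))*((⅙)*(-1 - 5)/(-5)) - 122 = (15 - 9)*((⅙)*(-⅕)*(-6)) - 122 = 6*(⅕) - 122 = 6/5 - 122 = -604/5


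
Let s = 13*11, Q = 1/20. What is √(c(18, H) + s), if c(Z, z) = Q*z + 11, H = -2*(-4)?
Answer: 2*√965/5 ≈ 12.426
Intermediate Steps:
Q = 1/20 ≈ 0.050000
s = 143
H = 8
c(Z, z) = 11 + z/20 (c(Z, z) = z/20 + 11 = 11 + z/20)
√(c(18, H) + s) = √((11 + (1/20)*8) + 143) = √((11 + ⅖) + 143) = √(57/5 + 143) = √(772/5) = 2*√965/5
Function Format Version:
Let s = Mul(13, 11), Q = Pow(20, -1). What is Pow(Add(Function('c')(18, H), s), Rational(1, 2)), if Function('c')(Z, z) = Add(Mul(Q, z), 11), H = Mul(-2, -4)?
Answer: Mul(Rational(2, 5), Pow(965, Rational(1, 2))) ≈ 12.426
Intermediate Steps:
Q = Rational(1, 20) ≈ 0.050000
s = 143
H = 8
Function('c')(Z, z) = Add(11, Mul(Rational(1, 20), z)) (Function('c')(Z, z) = Add(Mul(Rational(1, 20), z), 11) = Add(11, Mul(Rational(1, 20), z)))
Pow(Add(Function('c')(18, H), s), Rational(1, 2)) = Pow(Add(Add(11, Mul(Rational(1, 20), 8)), 143), Rational(1, 2)) = Pow(Add(Add(11, Rational(2, 5)), 143), Rational(1, 2)) = Pow(Add(Rational(57, 5), 143), Rational(1, 2)) = Pow(Rational(772, 5), Rational(1, 2)) = Mul(Rational(2, 5), Pow(965, Rational(1, 2)))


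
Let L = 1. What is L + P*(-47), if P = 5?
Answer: -234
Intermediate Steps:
L + P*(-47) = 1 + 5*(-47) = 1 - 235 = -234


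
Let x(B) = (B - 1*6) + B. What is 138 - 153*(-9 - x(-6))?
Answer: -1239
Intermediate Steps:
x(B) = -6 + 2*B (x(B) = (B - 6) + B = (-6 + B) + B = -6 + 2*B)
138 - 153*(-9 - x(-6)) = 138 - 153*(-9 - (-6 + 2*(-6))) = 138 - 153*(-9 - (-6 - 12)) = 138 - 153*(-9 - 1*(-18)) = 138 - 153*(-9 + 18) = 138 - 153*9 = 138 - 1377 = -1239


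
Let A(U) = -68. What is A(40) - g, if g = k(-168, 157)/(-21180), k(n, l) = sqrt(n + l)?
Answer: -68 + I*sqrt(11)/21180 ≈ -68.0 + 0.00015659*I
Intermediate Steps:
k(n, l) = sqrt(l + n)
g = -I*sqrt(11)/21180 (g = sqrt(157 - 168)/(-21180) = sqrt(-11)*(-1/21180) = (I*sqrt(11))*(-1/21180) = -I*sqrt(11)/21180 ≈ -0.00015659*I)
A(40) - g = -68 - (-1)*I*sqrt(11)/21180 = -68 + I*sqrt(11)/21180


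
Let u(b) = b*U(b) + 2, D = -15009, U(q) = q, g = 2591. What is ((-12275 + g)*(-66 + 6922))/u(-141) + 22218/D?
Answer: -332313954010/99474649 ≈ -3340.7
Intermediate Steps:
u(b) = 2 + b**2 (u(b) = b*b + 2 = b**2 + 2 = 2 + b**2)
((-12275 + g)*(-66 + 6922))/u(-141) + 22218/D = ((-12275 + 2591)*(-66 + 6922))/(2 + (-141)**2) + 22218/(-15009) = (-9684*6856)/(2 + 19881) + 22218*(-1/15009) = -66393504/19883 - 7406/5003 = -332313954010/99474649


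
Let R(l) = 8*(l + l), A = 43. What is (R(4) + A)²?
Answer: 11449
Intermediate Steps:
R(l) = 16*l (R(l) = 8*(2*l) = 16*l)
(R(4) + A)² = (16*4 + 43)² = (64 + 43)² = 107² = 11449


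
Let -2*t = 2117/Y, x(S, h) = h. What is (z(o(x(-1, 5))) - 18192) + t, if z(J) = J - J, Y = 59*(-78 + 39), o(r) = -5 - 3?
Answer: -83717467/4602 ≈ -18192.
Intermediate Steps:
o(r) = -8
Y = -2301 (Y = 59*(-39) = -2301)
z(J) = 0
t = 2117/4602 (t = -2117/(2*(-2301)) = -2117*(-1)/(2*2301) = -1/2*(-2117/2301) = 2117/4602 ≈ 0.46002)
(z(o(x(-1, 5))) - 18192) + t = (0 - 18192) + 2117/4602 = -18192 + 2117/4602 = -83717467/4602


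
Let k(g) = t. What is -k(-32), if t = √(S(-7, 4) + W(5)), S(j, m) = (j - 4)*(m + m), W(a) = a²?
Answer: -3*I*√7 ≈ -7.9373*I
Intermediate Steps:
S(j, m) = 2*m*(-4 + j) (S(j, m) = (-4 + j)*(2*m) = 2*m*(-4 + j))
t = 3*I*√7 (t = √(2*4*(-4 - 7) + 5²) = √(2*4*(-11) + 25) = √(-88 + 25) = √(-63) = 3*I*√7 ≈ 7.9373*I)
k(g) = 3*I*√7
-k(-32) = -3*I*√7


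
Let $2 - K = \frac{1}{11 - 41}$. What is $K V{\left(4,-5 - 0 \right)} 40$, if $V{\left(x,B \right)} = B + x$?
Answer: $- \frac{244}{3} \approx -81.333$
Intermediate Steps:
$K = \frac{61}{30}$ ($K = 2 - \frac{1}{11 - 41} = 2 - \frac{1}{-30} = 2 - - \frac{1}{30} = 2 + \frac{1}{30} = \frac{61}{30} \approx 2.0333$)
$K V{\left(4,-5 - 0 \right)} 40 = \frac{61 \left(\left(-5 - 0\right) + 4\right)}{30} \cdot 40 = \frac{61 \left(\left(-5 + 0\right) + 4\right)}{30} \cdot 40 = \frac{61 \left(-5 + 4\right)}{30} \cdot 40 = \frac{61}{30} \left(-1\right) 40 = \left(- \frac{61}{30}\right) 40 = - \frac{244}{3}$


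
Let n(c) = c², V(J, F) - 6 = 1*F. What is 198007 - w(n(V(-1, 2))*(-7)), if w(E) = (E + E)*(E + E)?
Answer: -604809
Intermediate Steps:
V(J, F) = 6 + F (V(J, F) = 6 + 1*F = 6 + F)
w(E) = 4*E² (w(E) = (2*E)*(2*E) = 4*E²)
198007 - w(n(V(-1, 2))*(-7)) = 198007 - 4*((6 + 2)²*(-7))² = 198007 - 4*(8²*(-7))² = 198007 - 4*(64*(-7))² = 198007 - 4*(-448)² = 198007 - 4*200704 = 198007 - 1*802816 = 198007 - 802816 = -604809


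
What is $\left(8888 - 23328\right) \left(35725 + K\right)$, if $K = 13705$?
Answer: $-713769200$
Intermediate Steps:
$\left(8888 - 23328\right) \left(35725 + K\right) = \left(8888 - 23328\right) \left(35725 + 13705\right) = \left(-14440\right) 49430 = -713769200$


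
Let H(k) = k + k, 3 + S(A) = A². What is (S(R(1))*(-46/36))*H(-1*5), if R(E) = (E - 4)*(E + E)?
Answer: 1265/3 ≈ 421.67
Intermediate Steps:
R(E) = 2*E*(-4 + E) (R(E) = (-4 + E)*(2*E) = 2*E*(-4 + E))
S(A) = -3 + A²
H(k) = 2*k
(S(R(1))*(-46/36))*H(-1*5) = ((-3 + (2*1*(-4 + 1))²)*(-46/36))*(2*(-1*5)) = ((-3 + (2*1*(-3))²)*(-46*1/36))*(2*(-5)) = ((-3 + (-6)²)*(-23/18))*(-10) = ((-3 + 36)*(-23/18))*(-10) = (33*(-23/18))*(-10) = -253/6*(-10) = 1265/3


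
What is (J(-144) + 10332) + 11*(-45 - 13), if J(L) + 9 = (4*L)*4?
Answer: 7381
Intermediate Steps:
J(L) = -9 + 16*L (J(L) = -9 + (4*L)*4 = -9 + 16*L)
(J(-144) + 10332) + 11*(-45 - 13) = ((-9 + 16*(-144)) + 10332) + 11*(-45 - 13) = ((-9 - 2304) + 10332) + 11*(-58) = (-2313 + 10332) - 638 = 8019 - 638 = 7381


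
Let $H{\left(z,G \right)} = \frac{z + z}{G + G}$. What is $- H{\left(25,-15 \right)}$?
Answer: $\frac{5}{3} \approx 1.6667$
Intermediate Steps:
$H{\left(z,G \right)} = \frac{z}{G}$ ($H{\left(z,G \right)} = \frac{2 z}{2 G} = 2 z \frac{1}{2 G} = \frac{z}{G}$)
$- H{\left(25,-15 \right)} = - \frac{25}{-15} = - \frac{25 \left(-1\right)}{15} = \left(-1\right) \left(- \frac{5}{3}\right) = \frac{5}{3}$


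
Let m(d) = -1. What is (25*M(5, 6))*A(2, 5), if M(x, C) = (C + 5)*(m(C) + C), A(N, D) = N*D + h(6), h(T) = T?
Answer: 22000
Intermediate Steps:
A(N, D) = 6 + D*N (A(N, D) = N*D + 6 = D*N + 6 = 6 + D*N)
M(x, C) = (-1 + C)*(5 + C) (M(x, C) = (C + 5)*(-1 + C) = (5 + C)*(-1 + C) = (-1 + C)*(5 + C))
(25*M(5, 6))*A(2, 5) = (25*(-5 + 6² + 4*6))*(6 + 5*2) = (25*(-5 + 36 + 24))*(6 + 10) = (25*55)*16 = 1375*16 = 22000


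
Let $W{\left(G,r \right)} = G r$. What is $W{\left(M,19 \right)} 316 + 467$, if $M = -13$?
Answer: $-77585$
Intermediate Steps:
$W{\left(M,19 \right)} 316 + 467 = \left(-13\right) 19 \cdot 316 + 467 = \left(-247\right) 316 + 467 = -78052 + 467 = -77585$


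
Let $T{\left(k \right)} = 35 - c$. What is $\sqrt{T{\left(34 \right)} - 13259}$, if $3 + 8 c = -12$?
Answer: $\frac{3 i \sqrt{23506}}{4} \approx 114.99 i$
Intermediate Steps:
$c = - \frac{15}{8}$ ($c = - \frac{3}{8} + \frac{1}{8} \left(-12\right) = - \frac{3}{8} - \frac{3}{2} = - \frac{15}{8} \approx -1.875$)
$T{\left(k \right)} = \frac{295}{8}$ ($T{\left(k \right)} = 35 - - \frac{15}{8} = 35 + \frac{15}{8} = \frac{295}{8}$)
$\sqrt{T{\left(34 \right)} - 13259} = \sqrt{\frac{295}{8} - 13259} = \sqrt{- \frac{105777}{8}} = \frac{3 i \sqrt{23506}}{4}$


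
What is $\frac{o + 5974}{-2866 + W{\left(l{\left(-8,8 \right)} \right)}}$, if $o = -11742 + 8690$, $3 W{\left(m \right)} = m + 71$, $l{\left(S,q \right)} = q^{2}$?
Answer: $- \frac{2922}{2821} \approx -1.0358$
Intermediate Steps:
$W{\left(m \right)} = \frac{71}{3} + \frac{m}{3}$ ($W{\left(m \right)} = \frac{m + 71}{3} = \frac{71 + m}{3} = \frac{71}{3} + \frac{m}{3}$)
$o = -3052$
$\frac{o + 5974}{-2866 + W{\left(l{\left(-8,8 \right)} \right)}} = \frac{-3052 + 5974}{-2866 + \left(\frac{71}{3} + \frac{8^{2}}{3}\right)} = \frac{2922}{-2866 + \left(\frac{71}{3} + \frac{1}{3} \cdot 64\right)} = \frac{2922}{-2866 + \left(\frac{71}{3} + \frac{64}{3}\right)} = \frac{2922}{-2866 + 45} = \frac{2922}{-2821} = 2922 \left(- \frac{1}{2821}\right) = - \frac{2922}{2821}$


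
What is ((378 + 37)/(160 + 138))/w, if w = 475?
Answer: 83/28310 ≈ 0.0029318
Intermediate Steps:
((378 + 37)/(160 + 138))/w = ((378 + 37)/(160 + 138))/475 = (415/298)*(1/475) = 83/28310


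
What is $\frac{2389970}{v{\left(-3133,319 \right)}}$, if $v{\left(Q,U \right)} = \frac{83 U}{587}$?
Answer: $\frac{127537490}{2407} \approx 52986.0$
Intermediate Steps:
$v{\left(Q,U \right)} = \frac{83 U}{587}$ ($v{\left(Q,U \right)} = 83 U \frac{1}{587} = \frac{83 U}{587}$)
$\frac{2389970}{v{\left(-3133,319 \right)}} = \frac{2389970}{\frac{83}{587} \cdot 319} = \frac{2389970}{\frac{26477}{587}} = 2389970 \cdot \frac{587}{26477} = \frac{127537490}{2407}$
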